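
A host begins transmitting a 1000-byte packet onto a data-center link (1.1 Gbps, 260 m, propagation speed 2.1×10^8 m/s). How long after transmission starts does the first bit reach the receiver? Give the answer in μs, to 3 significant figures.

1.24 μs

First bit experiences only propagation delay: d/s = 260/210000000 = 1.24 μs.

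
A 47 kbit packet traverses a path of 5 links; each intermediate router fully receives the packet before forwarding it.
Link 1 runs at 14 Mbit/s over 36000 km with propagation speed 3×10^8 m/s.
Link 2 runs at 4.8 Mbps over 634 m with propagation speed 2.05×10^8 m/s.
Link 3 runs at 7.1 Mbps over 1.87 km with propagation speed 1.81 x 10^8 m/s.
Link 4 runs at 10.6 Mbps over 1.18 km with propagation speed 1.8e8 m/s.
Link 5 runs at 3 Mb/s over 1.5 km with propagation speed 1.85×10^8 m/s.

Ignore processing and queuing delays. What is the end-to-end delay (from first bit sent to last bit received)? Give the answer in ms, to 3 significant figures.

L = 47000 bits.
Transmission delays (L/R per hop): 3.35714, 9.79167, 6.61972, 4.43396, 15.6667 ms; sum = 39.8692 ms.
Propagation delays (d/s per hop): 120, 0.00309268, 0.0103315, 0.00655556, 0.00810811 ms; sum = 120.028 ms.
End-to-end = 160 ms.

160 ms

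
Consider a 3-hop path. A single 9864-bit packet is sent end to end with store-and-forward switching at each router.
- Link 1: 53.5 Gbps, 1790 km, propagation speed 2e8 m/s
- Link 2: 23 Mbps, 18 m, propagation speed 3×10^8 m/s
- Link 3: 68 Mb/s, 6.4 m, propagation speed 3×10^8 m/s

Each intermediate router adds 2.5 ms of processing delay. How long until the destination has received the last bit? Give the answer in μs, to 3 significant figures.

14500 μs

Transmission delays (L/R per hop): 0.184374, 428.87, 145.059 μs; sum = 574.113 μs.
Propagation delays (d/s per hop): 8950, 0.06, 0.0213333 μs; sum = 8950.08 μs.
Processing at 2 router(s): 2 × 2.5 ms = 5000 μs.
End-to-end = 14500 μs.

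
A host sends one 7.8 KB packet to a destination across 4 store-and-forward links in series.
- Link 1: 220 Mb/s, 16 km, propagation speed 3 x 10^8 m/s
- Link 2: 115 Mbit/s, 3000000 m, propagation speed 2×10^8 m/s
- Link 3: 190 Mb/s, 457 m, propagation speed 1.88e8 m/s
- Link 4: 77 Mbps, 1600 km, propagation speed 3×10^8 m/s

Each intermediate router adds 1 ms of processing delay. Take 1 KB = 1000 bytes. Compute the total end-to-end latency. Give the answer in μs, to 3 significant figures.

L = 62400 bits.
Transmission delays (L/R per hop): 283.636, 542.609, 328.421, 810.39 μs; sum = 1965.06 μs.
Propagation delays (d/s per hop): 53.3333, 15000, 2.43085, 5333.33 μs; sum = 20389.1 μs.
Processing at 3 router(s): 3 × 1 ms = 3000 μs.
End-to-end = 25400 μs.

25400 μs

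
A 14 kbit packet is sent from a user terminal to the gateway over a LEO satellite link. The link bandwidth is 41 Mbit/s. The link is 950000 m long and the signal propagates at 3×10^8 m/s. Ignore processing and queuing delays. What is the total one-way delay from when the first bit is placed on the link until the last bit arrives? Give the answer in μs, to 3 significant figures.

3510 μs

L = 14000 bits.
Transmission delay = L/R = 14000 / 41000000 = 341.463 μs.
Propagation delay = d/s = 950000 m / 300000000 m/s = 3166.67 μs.
Total = 3510 μs.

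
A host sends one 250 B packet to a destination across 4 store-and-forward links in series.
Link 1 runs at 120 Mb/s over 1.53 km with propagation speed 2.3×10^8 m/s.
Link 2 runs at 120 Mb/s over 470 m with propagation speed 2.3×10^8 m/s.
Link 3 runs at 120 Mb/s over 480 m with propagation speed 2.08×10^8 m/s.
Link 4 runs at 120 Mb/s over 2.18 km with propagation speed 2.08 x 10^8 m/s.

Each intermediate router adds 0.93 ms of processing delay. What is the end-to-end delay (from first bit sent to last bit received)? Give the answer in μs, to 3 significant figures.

2880 μs

L = 250 × 8 = 2000 bits.
Transmission delay per hop = L/R = 2000/120000000 = 16.6667 μs; 4 hops → 66.6667 μs.
Propagation delays (d/s per hop): 6.65217, 2.04348, 2.30769, 10.4808 μs; sum = 21.4841 μs.
Processing at 3 router(s): 3 × 0.93 ms = 2790 μs.
End-to-end = 2880 μs.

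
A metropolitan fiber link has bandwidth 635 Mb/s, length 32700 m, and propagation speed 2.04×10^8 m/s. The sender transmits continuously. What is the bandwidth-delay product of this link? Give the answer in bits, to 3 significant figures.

102000 bits

Propagation delay = 32700 / 204000000 = 0.000160294 s.
BDP = R × t_prop = 635000000 × 0.000160294 = 101787 bits.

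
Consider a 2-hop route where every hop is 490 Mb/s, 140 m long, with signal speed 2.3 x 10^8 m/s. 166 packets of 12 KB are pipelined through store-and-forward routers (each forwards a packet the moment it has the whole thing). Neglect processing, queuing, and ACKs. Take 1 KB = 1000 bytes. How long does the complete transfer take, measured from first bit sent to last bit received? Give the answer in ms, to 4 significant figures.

32.72 ms

Per-hop transmission t_tx = L/R = 96000/490000000 = 0.195918 ms.
Per-hop propagation t_prop = 140/2.3e+08 = 0.000608696 ms.
Pipeline fill: first packet needs 2·t_tx to clear all hops; remaining 165 packets each add one t_tx.
Total = (2+166-1)·t_tx + 2·t_prop = 167·0.195918 + 2·0.000608696 = 32.72 ms.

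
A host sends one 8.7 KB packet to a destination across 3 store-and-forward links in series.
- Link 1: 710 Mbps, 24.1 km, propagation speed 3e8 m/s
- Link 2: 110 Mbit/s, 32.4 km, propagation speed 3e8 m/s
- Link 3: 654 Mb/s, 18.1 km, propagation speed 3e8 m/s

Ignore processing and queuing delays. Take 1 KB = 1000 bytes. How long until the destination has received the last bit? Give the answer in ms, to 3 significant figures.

1.09 ms

L = 69600 bits.
Transmission delays (L/R per hop): 0.0980282, 0.632727, 0.106422 ms; sum = 0.837177 ms.
Propagation delays (d/s per hop): 0.0803333, 0.108, 0.0603333 ms; sum = 0.248667 ms.
End-to-end = 1.09 ms.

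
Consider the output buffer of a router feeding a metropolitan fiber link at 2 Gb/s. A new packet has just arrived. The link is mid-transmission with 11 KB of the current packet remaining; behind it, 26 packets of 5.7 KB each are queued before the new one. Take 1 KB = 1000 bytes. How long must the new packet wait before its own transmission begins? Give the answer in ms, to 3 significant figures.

0.637 ms

Each queued packet: L/R = 45600/2000000000 = 0.0228 ms.
26 queued → 0.5928 ms.
Plus remaining 88000 bits of current packet: 0.044 ms.
Queuing delay = 0.637 ms.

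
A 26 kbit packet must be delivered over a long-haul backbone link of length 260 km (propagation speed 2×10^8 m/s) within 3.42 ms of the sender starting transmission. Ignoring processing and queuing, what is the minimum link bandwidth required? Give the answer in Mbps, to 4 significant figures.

Propagation delay = 260000 / 200000000 = 1.3 ms.
Transmission budget = 3.42 − 1.3 = 2.12 ms.
R ≥ L / t_tx = 26000 bits / 0.00212 s = 12.26 Mbps.

12.26 Mbps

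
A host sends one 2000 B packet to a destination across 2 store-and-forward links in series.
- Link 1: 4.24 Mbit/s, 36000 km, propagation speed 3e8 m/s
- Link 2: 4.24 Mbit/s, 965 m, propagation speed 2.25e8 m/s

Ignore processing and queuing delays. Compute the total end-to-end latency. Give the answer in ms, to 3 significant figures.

L = 2000 × 8 = 16000 bits.
Transmission delay per hop = L/R = 16000/4240000 = 3.77358 ms; 2 hops → 7.54717 ms.
Propagation delays (d/s per hop): 120, 0.00428889 ms; sum = 120.004 ms.
End-to-end = 128 ms.

128 ms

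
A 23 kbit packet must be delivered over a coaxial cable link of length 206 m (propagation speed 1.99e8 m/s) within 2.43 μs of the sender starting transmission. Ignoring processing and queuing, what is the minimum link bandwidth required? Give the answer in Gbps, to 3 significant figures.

16.5 Gbps

Propagation delay = 206 / 199000000 = 1.03518 μs.
Transmission budget = 2.43 − 1.03518 = 1.39482 μs.
R ≥ L / t_tx = 23000 bits / 1.39482e-06 s = 16.5 Gbps.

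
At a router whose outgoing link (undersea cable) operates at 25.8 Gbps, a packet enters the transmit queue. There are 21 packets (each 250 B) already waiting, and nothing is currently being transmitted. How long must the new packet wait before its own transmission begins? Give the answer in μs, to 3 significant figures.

1.63 μs

Each queued packet: L/R = 2000/25800000000 = 0.0775194 μs.
21 queued → 1.62791 μs.
Queuing delay = 1.63 μs.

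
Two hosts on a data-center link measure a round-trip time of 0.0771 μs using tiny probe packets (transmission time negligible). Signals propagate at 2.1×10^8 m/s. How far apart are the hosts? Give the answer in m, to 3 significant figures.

8.10 m

One-way propagation = RTT/2 = 0.03855 μs.
d = s × t = 210000000 × 3.855e-08 = 8.10 m.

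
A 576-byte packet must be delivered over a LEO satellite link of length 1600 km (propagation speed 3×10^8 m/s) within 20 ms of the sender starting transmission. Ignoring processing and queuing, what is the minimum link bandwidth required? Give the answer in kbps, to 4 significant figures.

314.2 kbps

L = 4608 bits.
Propagation delay = 1600000 / 300000000 = 5.33333 ms.
Transmission budget = 20 − 5.33333 = 14.6667 ms.
R ≥ L / t_tx = 4608 bits / 0.0146667 s = 314.2 kbps.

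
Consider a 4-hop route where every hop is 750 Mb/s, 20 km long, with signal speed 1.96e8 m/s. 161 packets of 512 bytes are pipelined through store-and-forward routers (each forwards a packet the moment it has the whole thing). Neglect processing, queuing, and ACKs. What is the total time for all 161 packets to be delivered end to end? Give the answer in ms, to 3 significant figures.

Per-hop transmission t_tx = L/R = 4096/750000000 = 0.00546133 ms.
Per-hop propagation t_prop = 20000/196000000 = 0.102041 ms.
Pipeline fill: first packet needs 4·t_tx to clear all hops; remaining 160 packets each add one t_tx.
Total = (4+161-1)·t_tx + 4·t_prop = 164·0.00546133 + 4·0.102041 = 1.30 ms.

1.30 ms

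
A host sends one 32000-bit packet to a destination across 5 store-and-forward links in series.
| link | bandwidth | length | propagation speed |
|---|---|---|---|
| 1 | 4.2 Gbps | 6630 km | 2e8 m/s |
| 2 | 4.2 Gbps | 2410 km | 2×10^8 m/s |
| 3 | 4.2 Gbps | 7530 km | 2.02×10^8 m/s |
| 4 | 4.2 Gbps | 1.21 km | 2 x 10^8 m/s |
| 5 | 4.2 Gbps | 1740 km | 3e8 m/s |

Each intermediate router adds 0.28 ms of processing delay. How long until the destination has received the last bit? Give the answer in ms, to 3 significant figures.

Transmission delay per hop = L/R = 32000/4200000000 = 0.00761905 ms; 5 hops → 0.0380952 ms.
Propagation delays (d/s per hop): 33.15, 12.05, 37.2772, 0.00605, 5.8 ms; sum = 88.2833 ms.
Processing at 4 router(s): 4 × 0.28 ms = 1.12 ms.
End-to-end = 89.4 ms.

89.4 ms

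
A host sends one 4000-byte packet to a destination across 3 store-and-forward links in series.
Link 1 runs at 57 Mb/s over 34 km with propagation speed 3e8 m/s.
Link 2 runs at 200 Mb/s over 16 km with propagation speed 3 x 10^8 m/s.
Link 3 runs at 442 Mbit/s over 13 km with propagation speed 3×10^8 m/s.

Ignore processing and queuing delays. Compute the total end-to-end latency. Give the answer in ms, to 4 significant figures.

1.004 ms

L = 4000 × 8 = 32000 bits.
Transmission delays (L/R per hop): 0.561404, 0.16, 0.0723982 ms; sum = 0.793802 ms.
Propagation delays (d/s per hop): 0.113333, 0.0533333, 0.0433333 ms; sum = 0.21 ms.
End-to-end = 1.004 ms.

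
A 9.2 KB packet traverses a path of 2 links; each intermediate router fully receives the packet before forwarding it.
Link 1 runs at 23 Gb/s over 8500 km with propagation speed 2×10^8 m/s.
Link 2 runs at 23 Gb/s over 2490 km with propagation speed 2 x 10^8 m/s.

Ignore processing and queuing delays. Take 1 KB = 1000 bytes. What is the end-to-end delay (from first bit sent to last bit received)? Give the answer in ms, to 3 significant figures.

55.0 ms

L = 73600 bits.
Transmission delay per hop = L/R = 73600/23000000000 = 0.0032 ms; 2 hops → 0.0064 ms.
Propagation delays (d/s per hop): 42.5, 12.45 ms; sum = 54.95 ms.
End-to-end = 55.0 ms.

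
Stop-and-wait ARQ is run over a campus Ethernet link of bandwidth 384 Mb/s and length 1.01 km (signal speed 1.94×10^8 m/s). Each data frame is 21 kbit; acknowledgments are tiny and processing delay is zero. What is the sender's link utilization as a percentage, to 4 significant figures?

t_tx = L/R = 21000/384000000 = 5.46875e-05 s.
t_prop = 1010/194000000 = 5.20619e-06 s; RTT = 1.04124e-05 s.
Cycle = t_tx + RTT = 6.50999e-05 s.
Utilization = t_tx / cycle = 5.46875e-05/6.50999e-05 = 84.01 %.

84.01 %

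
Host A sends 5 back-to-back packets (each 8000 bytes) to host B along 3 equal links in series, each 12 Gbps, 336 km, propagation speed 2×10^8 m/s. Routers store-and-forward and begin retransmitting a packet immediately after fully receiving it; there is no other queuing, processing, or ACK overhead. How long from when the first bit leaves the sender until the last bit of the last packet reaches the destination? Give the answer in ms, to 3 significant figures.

Per-hop transmission t_tx = L/R = 64000/12000000000 = 0.00533333 ms.
Per-hop propagation t_prop = 336000/200000000 = 1.68 ms.
Pipeline fill: first packet needs 3·t_tx to clear all hops; remaining 4 packets each add one t_tx.
Total = (3+5-1)·t_tx + 3·t_prop = 7·0.00533333 + 3·1.68 = 5.08 ms.

5.08 ms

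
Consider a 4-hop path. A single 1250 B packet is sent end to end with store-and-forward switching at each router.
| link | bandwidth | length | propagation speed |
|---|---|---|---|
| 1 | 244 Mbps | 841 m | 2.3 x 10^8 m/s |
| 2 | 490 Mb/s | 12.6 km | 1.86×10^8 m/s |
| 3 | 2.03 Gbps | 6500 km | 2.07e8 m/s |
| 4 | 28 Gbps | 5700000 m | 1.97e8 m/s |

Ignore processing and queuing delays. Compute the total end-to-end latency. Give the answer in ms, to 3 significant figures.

L = 1250 × 8 = 10000 bits.
Transmission delays (L/R per hop): 0.0409836, 0.0204082, 0.00492611, 0.000357143 ms; sum = 0.066675 ms.
Propagation delays (d/s per hop): 0.00365652, 0.0677419, 31.401, 28.934 ms; sum = 60.4064 ms.
End-to-end = 60.5 ms.

60.5 ms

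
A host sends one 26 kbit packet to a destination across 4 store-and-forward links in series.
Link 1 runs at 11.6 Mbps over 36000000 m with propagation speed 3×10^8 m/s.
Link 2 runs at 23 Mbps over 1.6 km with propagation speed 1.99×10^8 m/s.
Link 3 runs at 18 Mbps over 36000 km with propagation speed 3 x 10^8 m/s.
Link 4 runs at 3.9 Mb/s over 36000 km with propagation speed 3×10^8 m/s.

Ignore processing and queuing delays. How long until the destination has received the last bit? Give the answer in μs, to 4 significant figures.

371500 μs

L = 26000 bits.
Transmission delays (L/R per hop): 2241.38, 1130.43, 1444.44, 6666.67 μs; sum = 11482.9 μs.
Propagation delays (d/s per hop): 120000, 8.0402, 120000, 120000 μs; sum = 360008 μs.
End-to-end = 371500 μs.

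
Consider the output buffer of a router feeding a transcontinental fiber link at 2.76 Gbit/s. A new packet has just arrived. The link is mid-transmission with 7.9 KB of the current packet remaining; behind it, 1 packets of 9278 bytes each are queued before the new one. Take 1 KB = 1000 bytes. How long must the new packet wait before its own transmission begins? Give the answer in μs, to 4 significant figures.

Each queued packet: L/R = 74224/2760000000 = 26.8928 μs.
1 queued → 26.8928 μs.
Plus remaining 63200 bits of current packet: 22.8986 μs.
Queuing delay = 49.79 μs.

49.79 μs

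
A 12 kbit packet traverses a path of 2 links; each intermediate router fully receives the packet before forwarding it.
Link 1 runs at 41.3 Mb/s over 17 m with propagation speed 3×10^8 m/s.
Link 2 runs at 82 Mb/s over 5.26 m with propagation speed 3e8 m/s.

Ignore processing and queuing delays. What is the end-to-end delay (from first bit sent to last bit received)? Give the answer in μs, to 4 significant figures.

L = 12000 bits.
Transmission delays (L/R per hop): 290.557, 146.341 μs; sum = 436.898 μs.
Propagation delays (d/s per hop): 0.0566667, 0.0175333 μs; sum = 0.0742 μs.
End-to-end = 437.0 μs.

437.0 μs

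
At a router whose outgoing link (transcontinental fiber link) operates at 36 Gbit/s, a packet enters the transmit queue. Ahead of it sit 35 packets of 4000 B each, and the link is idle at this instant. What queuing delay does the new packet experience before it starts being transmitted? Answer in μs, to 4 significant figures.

Each queued packet: L/R = 32000/36000000000 = 0.888889 μs.
35 queued → 31.1111 μs.
Queuing delay = 31.11 μs.

31.11 μs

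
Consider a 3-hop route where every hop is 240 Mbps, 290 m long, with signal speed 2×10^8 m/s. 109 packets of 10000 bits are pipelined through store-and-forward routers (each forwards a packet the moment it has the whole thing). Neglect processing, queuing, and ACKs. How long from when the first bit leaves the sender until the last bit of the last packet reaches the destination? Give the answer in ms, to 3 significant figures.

Per-hop transmission t_tx = L/R = 10000/240000000 = 0.0416667 ms.
Per-hop propagation t_prop = 290/200000000 = 0.00145 ms.
Pipeline fill: first packet needs 3·t_tx to clear all hops; remaining 108 packets each add one t_tx.
Total = (3+109-1)·t_tx + 3·t_prop = 111·0.0416667 + 3·0.00145 = 4.63 ms.

4.63 ms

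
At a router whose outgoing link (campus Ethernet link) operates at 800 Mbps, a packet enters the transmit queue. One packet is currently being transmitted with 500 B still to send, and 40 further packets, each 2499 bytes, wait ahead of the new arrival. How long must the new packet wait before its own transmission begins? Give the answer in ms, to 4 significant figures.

1.005 ms

Each queued packet: L/R = 19992/800000000 = 0.02499 ms.
40 queued → 0.9996 ms.
Plus remaining 4000 bits of current packet: 0.005 ms.
Queuing delay = 1.005 ms.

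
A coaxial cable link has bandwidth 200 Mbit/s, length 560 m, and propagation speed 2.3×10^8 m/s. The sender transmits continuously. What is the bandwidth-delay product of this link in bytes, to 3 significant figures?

60.9 bytes

Propagation delay = 560 / 2.3e+08 = 2.43478e-06 s.
BDP = R × t_prop = 200000000 × 2.43478e-06 = 486.957 bits.
In bytes: 486.957/8 = 60.9 bytes.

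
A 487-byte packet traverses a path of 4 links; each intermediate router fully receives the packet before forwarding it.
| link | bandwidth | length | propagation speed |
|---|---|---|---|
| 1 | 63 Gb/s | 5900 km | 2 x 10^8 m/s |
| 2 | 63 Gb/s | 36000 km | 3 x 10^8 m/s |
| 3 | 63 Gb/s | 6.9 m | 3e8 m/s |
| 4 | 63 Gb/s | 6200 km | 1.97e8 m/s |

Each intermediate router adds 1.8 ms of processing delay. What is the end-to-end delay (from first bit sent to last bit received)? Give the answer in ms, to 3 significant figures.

L = 487 × 8 = 3896 bits.
Transmission delay per hop = L/R = 3896/63000000000 = 6.18413e-05 ms; 4 hops → 0.000247365 ms.
Propagation delays (d/s per hop): 29.5, 120, 2.3e-05, 31.4721 ms; sum = 180.972 ms.
Processing at 3 router(s): 3 × 1.8 ms = 5.4 ms.
End-to-end = 186 ms.

186 ms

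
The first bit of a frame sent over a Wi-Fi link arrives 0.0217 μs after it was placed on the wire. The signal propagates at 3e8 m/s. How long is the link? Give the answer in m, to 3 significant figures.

d = s × t_prop = 300000000 × 2.17e-08 = 6.51 m.

6.51 m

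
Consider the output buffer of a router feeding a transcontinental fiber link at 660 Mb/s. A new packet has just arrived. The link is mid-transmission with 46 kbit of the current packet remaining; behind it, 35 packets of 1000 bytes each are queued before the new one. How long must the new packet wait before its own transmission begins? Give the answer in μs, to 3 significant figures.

494 μs

Each queued packet: L/R = 8000/660000000 = 12.1212 μs.
35 queued → 424.242 μs.
Plus remaining 46000 bits of current packet: 69.697 μs.
Queuing delay = 494 μs.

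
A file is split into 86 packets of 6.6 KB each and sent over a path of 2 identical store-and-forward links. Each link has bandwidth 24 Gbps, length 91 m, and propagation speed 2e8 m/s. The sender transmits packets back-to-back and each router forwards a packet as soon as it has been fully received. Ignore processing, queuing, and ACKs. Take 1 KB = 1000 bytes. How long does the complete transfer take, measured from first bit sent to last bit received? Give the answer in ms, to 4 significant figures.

0.1923 ms

Per-hop transmission t_tx = L/R = 52800/24000000000 = 0.0022 ms.
Per-hop propagation t_prop = 91/200000000 = 0.000455 ms.
Pipeline fill: first packet needs 2·t_tx to clear all hops; remaining 85 packets each add one t_tx.
Total = (2+86-1)·t_tx + 2·t_prop = 87·0.0022 + 2·0.000455 = 0.1923 ms.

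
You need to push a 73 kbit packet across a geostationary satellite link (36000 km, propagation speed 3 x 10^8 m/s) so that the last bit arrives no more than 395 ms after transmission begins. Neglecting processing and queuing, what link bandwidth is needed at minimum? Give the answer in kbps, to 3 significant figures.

Propagation delay = 36000000 / 300000000 = 120 ms.
Transmission budget = 395 − 120 = 275 ms.
R ≥ L / t_tx = 73000 bits / 0.275 s = 265 kbps.

265 kbps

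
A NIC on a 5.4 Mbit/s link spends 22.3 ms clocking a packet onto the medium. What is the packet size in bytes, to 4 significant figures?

L = R × t_tx = 5400000 b/s × 0.0223 s = 120420 bits.
In bytes: 120420 / 8 = 15050 bytes.

15050 bytes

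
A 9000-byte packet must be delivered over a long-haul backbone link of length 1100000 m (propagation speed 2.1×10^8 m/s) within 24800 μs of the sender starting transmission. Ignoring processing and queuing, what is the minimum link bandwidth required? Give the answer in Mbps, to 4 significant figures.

L = 72000 bits.
Propagation delay = 1100000 / 210000000 = 5238.1 μs.
Transmission budget = 24800 − 5238.1 = 19561.9 μs.
R ≥ L / t_tx = 72000 bits / 0.0195619 s = 3.681 Mbps.

3.681 Mbps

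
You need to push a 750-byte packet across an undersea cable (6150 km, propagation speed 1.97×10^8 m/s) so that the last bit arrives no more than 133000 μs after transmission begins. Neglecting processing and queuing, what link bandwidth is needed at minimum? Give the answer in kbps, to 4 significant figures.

L = 6000 bits.
Propagation delay = 6150000 / 197000000 = 31218.3 μs.
Transmission budget = 133000 − 31218.3 = 101782 μs.
R ≥ L / t_tx = 6000 bits / 0.101782 s = 58.95 kbps.

58.95 kbps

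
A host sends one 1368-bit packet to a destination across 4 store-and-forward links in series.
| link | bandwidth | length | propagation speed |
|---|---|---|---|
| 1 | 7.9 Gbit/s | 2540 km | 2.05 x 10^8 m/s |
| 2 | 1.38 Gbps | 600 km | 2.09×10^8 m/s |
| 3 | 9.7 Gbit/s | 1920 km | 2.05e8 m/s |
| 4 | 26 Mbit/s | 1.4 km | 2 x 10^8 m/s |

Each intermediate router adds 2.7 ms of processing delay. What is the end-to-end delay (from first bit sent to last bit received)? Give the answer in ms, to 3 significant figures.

32.8 ms

Transmission delays (L/R per hop): 0.000173165, 0.000991304, 0.000141031, 0.0526154 ms; sum = 0.0539209 ms.
Propagation delays (d/s per hop): 12.3902, 2.87081, 9.36585, 0.007 ms; sum = 24.6339 ms.
Processing at 3 router(s): 3 × 2.7 ms = 8.1 ms.
End-to-end = 32.8 ms.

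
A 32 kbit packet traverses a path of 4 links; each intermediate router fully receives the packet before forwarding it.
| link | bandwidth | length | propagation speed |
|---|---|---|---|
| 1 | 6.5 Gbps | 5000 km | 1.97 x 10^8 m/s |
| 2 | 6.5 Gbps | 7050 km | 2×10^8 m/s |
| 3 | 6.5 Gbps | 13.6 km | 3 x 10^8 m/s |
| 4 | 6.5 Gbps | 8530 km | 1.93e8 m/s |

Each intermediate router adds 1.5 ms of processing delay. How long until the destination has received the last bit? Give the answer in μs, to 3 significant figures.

109000 μs

L = 32000 bits.
Transmission delay per hop = L/R = 32000/6500000000 = 4.92308 μs; 4 hops → 19.6923 μs.
Propagation delays (d/s per hop): 25380.7, 35250, 45.3333, 44196.9 μs; sum = 104873 μs.
Processing at 3 router(s): 3 × 1.5 ms = 4500 μs.
End-to-end = 109000 μs.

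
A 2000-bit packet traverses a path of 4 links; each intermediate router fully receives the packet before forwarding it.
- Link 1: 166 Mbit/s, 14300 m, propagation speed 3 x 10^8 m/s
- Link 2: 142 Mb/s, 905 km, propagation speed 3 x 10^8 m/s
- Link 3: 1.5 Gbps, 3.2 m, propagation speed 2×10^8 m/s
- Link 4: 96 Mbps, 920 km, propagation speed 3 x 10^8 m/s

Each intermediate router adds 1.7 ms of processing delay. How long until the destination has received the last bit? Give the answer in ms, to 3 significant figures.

11.3 ms

Transmission delays (L/R per hop): 0.0120482, 0.0140845, 0.00133333, 0.0208333 ms; sum = 0.0482994 ms.
Propagation delays (d/s per hop): 0.0476667, 3.01667, 1.6e-05, 3.06667 ms; sum = 6.13102 ms.
Processing at 3 router(s): 3 × 1.7 ms = 5.1 ms.
End-to-end = 11.3 ms.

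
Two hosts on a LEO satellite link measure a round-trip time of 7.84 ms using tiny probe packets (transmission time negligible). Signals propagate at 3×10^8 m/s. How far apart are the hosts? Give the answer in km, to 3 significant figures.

One-way propagation = RTT/2 = 3.92 ms.
d = s × t = 300000000 × 0.00392 = 1180 km.

1180 km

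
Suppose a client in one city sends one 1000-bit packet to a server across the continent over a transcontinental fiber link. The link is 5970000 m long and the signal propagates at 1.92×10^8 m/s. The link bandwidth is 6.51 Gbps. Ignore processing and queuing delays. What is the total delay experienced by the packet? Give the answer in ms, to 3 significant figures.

Transmission delay = L/R = 1000 / 6510000000 = 0.00015361 ms.
Propagation delay = d/s = 5970000 m / 192000000 m/s = 31.0938 ms.
Total = 31.1 ms.

31.1 ms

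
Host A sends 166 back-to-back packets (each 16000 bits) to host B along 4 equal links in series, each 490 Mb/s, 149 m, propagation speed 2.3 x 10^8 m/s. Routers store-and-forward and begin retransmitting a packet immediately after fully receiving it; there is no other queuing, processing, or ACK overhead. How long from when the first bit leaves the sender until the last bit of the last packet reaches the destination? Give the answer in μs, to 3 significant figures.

Per-hop transmission t_tx = L/R = 16000/490000000 = 32.6531 μs.
Per-hop propagation t_prop = 149/2.3e+08 = 0.647826 μs.
Pipeline fill: first packet needs 4·t_tx to clear all hops; remaining 165 packets each add one t_tx.
Total = (4+166-1)·t_tx + 4·t_prop = 169·32.6531 + 4·0.647826 = 5520 μs.

5520 μs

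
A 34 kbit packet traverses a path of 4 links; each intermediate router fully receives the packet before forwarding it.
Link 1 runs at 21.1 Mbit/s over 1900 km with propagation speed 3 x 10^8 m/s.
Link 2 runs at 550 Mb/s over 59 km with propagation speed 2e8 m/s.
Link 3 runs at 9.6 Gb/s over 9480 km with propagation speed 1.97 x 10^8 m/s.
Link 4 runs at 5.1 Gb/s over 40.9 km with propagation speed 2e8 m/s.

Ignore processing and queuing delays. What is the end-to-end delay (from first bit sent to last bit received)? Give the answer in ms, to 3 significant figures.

56.6 ms

L = 34000 bits.
Transmission delays (L/R per hop): 1.61137, 0.0618182, 0.00354167, 0.00666667 ms; sum = 1.6834 ms.
Propagation delays (d/s per hop): 6.33333, 0.295, 48.1218, 0.2045 ms; sum = 54.9547 ms.
End-to-end = 56.6 ms.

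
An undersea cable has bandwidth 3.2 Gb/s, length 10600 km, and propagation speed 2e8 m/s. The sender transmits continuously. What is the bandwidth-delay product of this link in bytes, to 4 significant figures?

21200000 bytes

Propagation delay = 10600000 / 200000000 = 0.053 s.
BDP = R × t_prop = 3200000000 × 0.053 = 169600000 bits.
In bytes: 169600000/8 = 21200000 bytes.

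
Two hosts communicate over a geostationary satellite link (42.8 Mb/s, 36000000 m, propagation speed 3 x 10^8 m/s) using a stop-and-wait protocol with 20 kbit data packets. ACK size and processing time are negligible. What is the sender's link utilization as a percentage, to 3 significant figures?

t_tx = L/R = 20000/42800000 = 0.00046729 s.
t_prop = 36000000/300000000 = 0.12 s; RTT = 0.24 s.
Cycle = t_tx + RTT = 0.240467 s.
Utilization = t_tx / cycle = 0.00046729/0.240467 = 0.194 %.

0.194 %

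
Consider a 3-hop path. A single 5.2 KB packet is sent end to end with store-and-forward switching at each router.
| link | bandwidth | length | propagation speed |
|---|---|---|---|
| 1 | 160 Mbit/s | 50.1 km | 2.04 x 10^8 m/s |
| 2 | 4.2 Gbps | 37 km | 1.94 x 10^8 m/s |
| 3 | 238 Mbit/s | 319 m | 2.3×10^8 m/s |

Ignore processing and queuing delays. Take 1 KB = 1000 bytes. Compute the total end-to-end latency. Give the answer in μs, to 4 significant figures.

882.4 μs

L = 41600 bits.
Transmission delays (L/R per hop): 260, 9.90476, 174.79 μs; sum = 444.695 μs.
Propagation delays (d/s per hop): 245.588, 190.722, 1.38696 μs; sum = 437.697 μs.
End-to-end = 882.4 μs.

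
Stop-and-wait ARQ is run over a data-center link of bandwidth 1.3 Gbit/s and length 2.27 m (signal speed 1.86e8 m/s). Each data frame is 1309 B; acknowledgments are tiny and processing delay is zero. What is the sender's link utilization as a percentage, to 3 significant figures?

t_tx = L/R = 10472/1300000000 = 8.05538e-06 s.
t_prop = 2.27/186000000 = 1.22043e-08 s; RTT = 2.44086e-08 s.
Cycle = t_tx + RTT = 8.07979e-06 s.
Utilization = t_tx / cycle = 8.05538e-06/8.07979e-06 = 99.7 %.

99.7 %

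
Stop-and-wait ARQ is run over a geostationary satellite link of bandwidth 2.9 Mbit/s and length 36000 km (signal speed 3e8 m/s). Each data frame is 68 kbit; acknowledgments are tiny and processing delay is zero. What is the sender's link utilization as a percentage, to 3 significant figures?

8.90 %

t_tx = L/R = 68000/2900000 = 0.0234483 s.
t_prop = 36000000/300000000 = 0.12 s; RTT = 0.24 s.
Cycle = t_tx + RTT = 0.263448 s.
Utilization = t_tx / cycle = 0.0234483/0.263448 = 8.90 %.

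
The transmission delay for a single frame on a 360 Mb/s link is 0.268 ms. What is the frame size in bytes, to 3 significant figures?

L = R × t_tx = 360000000 b/s × 0.000268 s = 96480 bits.
In bytes: 96480 / 8 = 12100 bytes.

12100 bytes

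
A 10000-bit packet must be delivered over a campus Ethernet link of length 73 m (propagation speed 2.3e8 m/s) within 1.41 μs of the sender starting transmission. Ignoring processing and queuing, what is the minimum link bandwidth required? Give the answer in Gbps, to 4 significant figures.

9.152 Gbps

Propagation delay = 73 / 2.3e+08 = 0.317391 μs.
Transmission budget = 1.41 − 0.317391 = 1.09261 μs.
R ≥ L / t_tx = 10000 bits / 1.09261e-06 s = 9.152 Gbps.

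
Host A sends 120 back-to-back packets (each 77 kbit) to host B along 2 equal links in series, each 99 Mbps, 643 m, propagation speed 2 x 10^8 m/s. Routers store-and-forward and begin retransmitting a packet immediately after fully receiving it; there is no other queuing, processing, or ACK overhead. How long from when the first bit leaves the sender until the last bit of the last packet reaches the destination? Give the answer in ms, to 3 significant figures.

Per-hop transmission t_tx = L/R = 77000/99000000 = 0.777778 ms.
Per-hop propagation t_prop = 643/200000000 = 0.003215 ms.
Pipeline fill: first packet needs 2·t_tx to clear all hops; remaining 119 packets each add one t_tx.
Total = (2+120-1)·t_tx + 2·t_prop = 121·0.777778 + 2·0.003215 = 94.1 ms.

94.1 ms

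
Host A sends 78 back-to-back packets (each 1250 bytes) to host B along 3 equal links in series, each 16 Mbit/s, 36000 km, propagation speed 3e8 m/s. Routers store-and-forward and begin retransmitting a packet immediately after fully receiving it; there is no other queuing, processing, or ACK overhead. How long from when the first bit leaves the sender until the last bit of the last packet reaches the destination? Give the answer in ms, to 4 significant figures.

Per-hop transmission t_tx = L/R = 10000/16000000 = 0.625 ms.
Per-hop propagation t_prop = 36000000/300000000 = 120 ms.
Pipeline fill: first packet needs 3·t_tx to clear all hops; remaining 77 packets each add one t_tx.
Total = (3+78-1)·t_tx + 3·t_prop = 80·0.625 + 3·120 = 410.0 ms.

410.0 ms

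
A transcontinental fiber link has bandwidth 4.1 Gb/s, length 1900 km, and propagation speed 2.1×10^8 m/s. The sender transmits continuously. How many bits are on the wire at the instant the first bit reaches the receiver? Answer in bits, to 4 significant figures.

37100000 bits

Propagation delay = 1900000 / 210000000 = 0.00904762 s.
BDP = R × t_prop = 4.1e+09 × 0.00904762 = 37095200 bits.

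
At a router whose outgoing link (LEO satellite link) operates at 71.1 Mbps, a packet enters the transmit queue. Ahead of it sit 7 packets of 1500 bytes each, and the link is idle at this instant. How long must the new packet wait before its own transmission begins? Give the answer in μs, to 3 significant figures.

Each queued packet: L/R = 12000/71100000 = 168.776 μs.
7 queued → 1181.43 μs.
Queuing delay = 1180 μs.

1180 μs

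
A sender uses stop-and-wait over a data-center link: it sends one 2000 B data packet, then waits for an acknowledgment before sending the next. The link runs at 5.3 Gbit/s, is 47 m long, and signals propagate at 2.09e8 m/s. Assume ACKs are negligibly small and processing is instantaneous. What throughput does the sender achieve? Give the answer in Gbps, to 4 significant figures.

4.613 Gbps

t_tx = L/R = 16000/5300000000 = 3.01887e-06 s.
t_prop = 47/209000000 = 2.2488e-07 s; RTT = 4.49761e-07 s.
Cycle = t_tx + RTT = 3.46863e-06 s.
Throughput = L / cycle = 16000 / 3.46863e-06 = 4.613 Gbps.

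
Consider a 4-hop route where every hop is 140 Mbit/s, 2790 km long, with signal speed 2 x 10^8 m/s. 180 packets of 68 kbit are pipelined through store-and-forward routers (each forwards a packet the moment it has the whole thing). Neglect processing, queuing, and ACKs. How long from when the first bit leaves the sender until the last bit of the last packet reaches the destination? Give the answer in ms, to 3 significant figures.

Per-hop transmission t_tx = L/R = 68000/140000000 = 0.485714 ms.
Per-hop propagation t_prop = 2790000/200000000 = 13.95 ms.
Pipeline fill: first packet needs 4·t_tx to clear all hops; remaining 179 packets each add one t_tx.
Total = (4+180-1)·t_tx + 4·t_prop = 183·0.485714 + 4·13.95 = 145 ms.

145 ms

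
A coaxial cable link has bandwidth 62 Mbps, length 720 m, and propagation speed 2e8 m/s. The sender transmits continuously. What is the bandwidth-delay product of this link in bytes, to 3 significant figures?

27.9 bytes

Propagation delay = 720 / 200000000 = 3.6e-06 s.
BDP = R × t_prop = 62000000 × 3.6e-06 = 223.2 bits.
In bytes: 223.2/8 = 27.9 bytes.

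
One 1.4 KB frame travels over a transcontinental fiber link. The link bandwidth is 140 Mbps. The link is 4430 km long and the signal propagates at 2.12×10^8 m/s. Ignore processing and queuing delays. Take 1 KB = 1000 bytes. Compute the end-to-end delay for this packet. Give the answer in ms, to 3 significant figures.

21.0 ms

L = 11200 bits.
Transmission delay = L/R = 11200 / 140000000 = 0.08 ms.
Propagation delay = d/s = 4430000 m / 212000000 m/s = 20.8962 ms.
Total = 21.0 ms.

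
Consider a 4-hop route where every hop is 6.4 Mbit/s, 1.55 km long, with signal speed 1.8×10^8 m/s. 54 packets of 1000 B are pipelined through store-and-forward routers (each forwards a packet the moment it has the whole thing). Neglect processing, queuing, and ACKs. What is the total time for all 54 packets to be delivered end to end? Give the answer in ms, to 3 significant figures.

71.3 ms

Per-hop transmission t_tx = L/R = 8000/6400000 = 1.25 ms.
Per-hop propagation t_prop = 1550/180000000 = 0.00861111 ms.
Pipeline fill: first packet needs 4·t_tx to clear all hops; remaining 53 packets each add one t_tx.
Total = (4+54-1)·t_tx + 4·t_prop = 57·1.25 + 4·0.00861111 = 71.3 ms.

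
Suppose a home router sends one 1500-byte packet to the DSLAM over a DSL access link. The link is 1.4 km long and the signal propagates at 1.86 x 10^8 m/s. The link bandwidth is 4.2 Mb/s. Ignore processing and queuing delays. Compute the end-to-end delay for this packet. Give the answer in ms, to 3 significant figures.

2.86 ms

L = 1500 × 8 = 12000 bits.
Transmission delay = L/R = 12000 / 4200000 = 2.85714 ms.
Propagation delay = d/s = 1400 m / 186000000 m/s = 0.00752688 ms.
Total = 2.86 ms.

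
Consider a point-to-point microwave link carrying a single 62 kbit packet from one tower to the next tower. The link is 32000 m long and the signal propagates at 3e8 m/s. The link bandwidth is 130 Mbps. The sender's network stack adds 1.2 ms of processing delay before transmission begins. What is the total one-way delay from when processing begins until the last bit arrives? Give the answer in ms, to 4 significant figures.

1.784 ms

L = 62000 bits.
Transmission delay = L/R = 62000 / 130000000 = 0.476923 ms.
Propagation delay = d/s = 32000 m / 300000000 m/s = 0.106667 ms.
Plus processing delay 1.2 ms = 1.2 ms.
Total = 1.784 ms.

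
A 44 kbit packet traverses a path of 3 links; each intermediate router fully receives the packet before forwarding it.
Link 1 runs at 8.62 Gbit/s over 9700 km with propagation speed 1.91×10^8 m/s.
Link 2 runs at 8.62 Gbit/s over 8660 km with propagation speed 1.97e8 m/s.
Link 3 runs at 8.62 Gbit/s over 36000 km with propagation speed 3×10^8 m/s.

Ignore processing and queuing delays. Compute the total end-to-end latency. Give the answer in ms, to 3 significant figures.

L = 44000 bits.
Transmission delay per hop = L/R = 44000/8620000000 = 0.00510441 ms; 3 hops → 0.0153132 ms.
Propagation delays (d/s per hop): 50.7853, 43.9594, 120 ms; sum = 214.745 ms.
End-to-end = 215 ms.

215 ms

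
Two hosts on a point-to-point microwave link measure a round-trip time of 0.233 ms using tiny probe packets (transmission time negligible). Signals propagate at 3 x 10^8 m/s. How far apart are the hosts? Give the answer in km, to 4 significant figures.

One-way propagation = RTT/2 = 0.1165 ms.
d = s × t = 300000000 × 0.0001165 = 34.95 km.

34.95 km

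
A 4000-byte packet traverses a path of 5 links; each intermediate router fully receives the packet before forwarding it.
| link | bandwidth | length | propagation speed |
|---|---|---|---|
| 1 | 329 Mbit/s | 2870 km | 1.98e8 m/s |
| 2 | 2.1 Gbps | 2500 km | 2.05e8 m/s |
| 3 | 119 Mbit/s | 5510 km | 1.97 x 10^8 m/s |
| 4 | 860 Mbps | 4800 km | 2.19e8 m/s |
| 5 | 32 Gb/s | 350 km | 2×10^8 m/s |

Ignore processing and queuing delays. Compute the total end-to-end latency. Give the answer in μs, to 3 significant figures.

L = 4000 × 8 = 32000 bits.
Transmission delays (L/R per hop): 97.2644, 15.2381, 268.908, 37.2093, 1 μs; sum = 419.619 μs.
Propagation delays (d/s per hop): 14494.9, 12195.1, 27969.5, 21917.8, 1750 μs; sum = 78327.4 μs.
End-to-end = 78700 μs.

78700 μs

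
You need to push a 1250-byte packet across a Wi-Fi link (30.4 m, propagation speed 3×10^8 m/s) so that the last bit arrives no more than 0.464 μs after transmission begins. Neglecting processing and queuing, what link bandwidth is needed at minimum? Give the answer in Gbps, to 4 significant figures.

27.57 Gbps

L = 10000 bits.
Propagation delay = 30.4 / 300000000 = 0.101333 μs.
Transmission budget = 0.464 − 0.101333 = 0.362667 μs.
R ≥ L / t_tx = 10000 bits / 3.62667e-07 s = 27.57 Gbps.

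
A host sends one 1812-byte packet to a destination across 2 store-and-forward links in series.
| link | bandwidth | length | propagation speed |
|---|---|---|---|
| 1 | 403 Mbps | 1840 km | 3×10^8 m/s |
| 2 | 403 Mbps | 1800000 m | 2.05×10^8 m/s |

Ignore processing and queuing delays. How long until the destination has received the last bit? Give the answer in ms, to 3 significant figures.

L = 1812 × 8 = 14496 bits.
Transmission delay per hop = L/R = 14496/403000000 = 0.0359702 ms; 2 hops → 0.0719404 ms.
Propagation delays (d/s per hop): 6.13333, 8.78049 ms; sum = 14.9138 ms.
End-to-end = 15.0 ms.

15.0 ms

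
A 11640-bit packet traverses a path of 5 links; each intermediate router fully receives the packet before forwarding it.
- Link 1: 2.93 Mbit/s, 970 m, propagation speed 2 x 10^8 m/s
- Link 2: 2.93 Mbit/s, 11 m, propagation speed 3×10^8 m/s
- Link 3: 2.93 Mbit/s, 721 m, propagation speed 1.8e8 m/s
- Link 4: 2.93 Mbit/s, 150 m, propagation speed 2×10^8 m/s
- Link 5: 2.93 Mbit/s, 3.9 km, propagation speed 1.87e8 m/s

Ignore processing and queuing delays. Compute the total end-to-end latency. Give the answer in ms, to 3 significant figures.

Transmission delay per hop = L/R = 11640/2930000 = 3.9727 ms; 5 hops → 19.8635 ms.
Propagation delays (d/s per hop): 0.00485, 3.66667e-05, 0.00400556, 0.00075, 0.0208556 ms; sum = 0.0304978 ms.
End-to-end = 19.9 ms.

19.9 ms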